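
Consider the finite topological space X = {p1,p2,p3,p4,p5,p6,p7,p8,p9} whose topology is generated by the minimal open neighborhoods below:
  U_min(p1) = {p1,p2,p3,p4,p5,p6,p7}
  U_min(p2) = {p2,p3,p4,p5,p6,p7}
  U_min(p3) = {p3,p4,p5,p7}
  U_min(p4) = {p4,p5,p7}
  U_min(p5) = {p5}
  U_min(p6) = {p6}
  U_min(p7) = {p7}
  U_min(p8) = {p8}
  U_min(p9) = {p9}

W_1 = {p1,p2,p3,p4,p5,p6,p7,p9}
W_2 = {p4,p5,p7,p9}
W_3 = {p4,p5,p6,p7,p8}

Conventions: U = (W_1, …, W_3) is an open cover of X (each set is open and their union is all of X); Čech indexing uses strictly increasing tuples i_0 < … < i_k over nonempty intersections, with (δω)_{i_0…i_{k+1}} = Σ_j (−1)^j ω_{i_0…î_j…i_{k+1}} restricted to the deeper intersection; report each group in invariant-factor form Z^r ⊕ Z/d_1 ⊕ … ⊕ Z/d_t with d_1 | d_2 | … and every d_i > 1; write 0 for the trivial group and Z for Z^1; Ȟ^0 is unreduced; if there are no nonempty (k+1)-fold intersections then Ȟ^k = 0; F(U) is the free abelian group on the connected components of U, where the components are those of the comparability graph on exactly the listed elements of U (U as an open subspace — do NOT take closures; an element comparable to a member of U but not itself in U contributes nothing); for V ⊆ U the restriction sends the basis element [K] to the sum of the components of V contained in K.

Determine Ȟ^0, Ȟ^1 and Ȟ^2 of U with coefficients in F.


Ȟ^0(U;F) ≅ Z^3; Ȟ^1(U;F) ≅ 0; Ȟ^2(U;F) ≅ 0

nonempty intersections:
  W12={p4,p5,p7,p9} W13={p4,p5,p6,p7} W23={p4,p5,p7}
  W123={p4,p5,p7}
components per intersection:
  W1: {p1,p2,p3,p4,p5,p6,p7} {p9}
  W2: {p4,p5,p7} {p9}
  W3: {p4,p5,p7} {p6} {p8}
  W12: {p4,p5,p7} {p9}
  W13: {p4,p5,p7} {p6}
  W23: {p4,p5,p7}
  W123: {p4,p5,p7}
C dims 7,5,1; δ0: rk 4, SNF 1^4; δ1: rk 1, SNF 1^1
Ȟ^0: (7−4)−0=3 ⇒ Z^3
Ȟ^1: (5−1)−4=0 ⇒ 0
Ȟ^2: (1−0)−1=0 ⇒ 0


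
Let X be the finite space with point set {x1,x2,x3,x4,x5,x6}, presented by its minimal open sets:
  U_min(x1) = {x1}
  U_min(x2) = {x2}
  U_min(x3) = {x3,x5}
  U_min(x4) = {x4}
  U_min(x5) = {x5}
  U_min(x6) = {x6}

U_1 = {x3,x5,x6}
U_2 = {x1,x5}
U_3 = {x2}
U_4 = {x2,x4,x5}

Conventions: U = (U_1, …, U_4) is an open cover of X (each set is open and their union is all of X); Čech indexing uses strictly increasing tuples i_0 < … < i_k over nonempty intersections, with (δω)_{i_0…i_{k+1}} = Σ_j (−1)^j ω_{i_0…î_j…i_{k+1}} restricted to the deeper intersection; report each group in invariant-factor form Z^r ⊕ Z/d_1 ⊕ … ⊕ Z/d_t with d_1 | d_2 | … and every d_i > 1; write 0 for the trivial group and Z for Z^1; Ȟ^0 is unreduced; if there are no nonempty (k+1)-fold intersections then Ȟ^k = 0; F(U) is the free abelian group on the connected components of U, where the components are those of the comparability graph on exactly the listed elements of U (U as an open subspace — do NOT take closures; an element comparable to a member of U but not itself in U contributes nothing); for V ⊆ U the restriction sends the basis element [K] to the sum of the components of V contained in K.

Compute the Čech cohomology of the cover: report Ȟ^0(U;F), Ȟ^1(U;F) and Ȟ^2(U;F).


nerve simplices:
  U12={x5} U14={x5} U24={x5} U34={x2}
  U124={x5}
components per intersection:
  U1: {x3,x5} {x6}
  U2: {x1} {x5}
  U3: {x2}
  U4: {x2} {x4} {x5}
  U12: {x5}
  U14: {x5}
  U24: {x5}
  U34: {x2}
  U124: {x5}
C dims 8,4,1; δ0: rk 3, SNF 1^3; δ1: rk 1, SNF 1^1
degree 0: 8−3−0 = 5 → Ȟ^0 ≅ Z^5
degree 1: 4−1−3 = 0 → Ȟ^1 ≅ 0
degree 2: 1−0−1 = 0 → Ȟ^2 ≅ 0

Ȟ^0 ≅ Z^5, Ȟ^1 ≅ 0 and Ȟ^2 ≅ 0


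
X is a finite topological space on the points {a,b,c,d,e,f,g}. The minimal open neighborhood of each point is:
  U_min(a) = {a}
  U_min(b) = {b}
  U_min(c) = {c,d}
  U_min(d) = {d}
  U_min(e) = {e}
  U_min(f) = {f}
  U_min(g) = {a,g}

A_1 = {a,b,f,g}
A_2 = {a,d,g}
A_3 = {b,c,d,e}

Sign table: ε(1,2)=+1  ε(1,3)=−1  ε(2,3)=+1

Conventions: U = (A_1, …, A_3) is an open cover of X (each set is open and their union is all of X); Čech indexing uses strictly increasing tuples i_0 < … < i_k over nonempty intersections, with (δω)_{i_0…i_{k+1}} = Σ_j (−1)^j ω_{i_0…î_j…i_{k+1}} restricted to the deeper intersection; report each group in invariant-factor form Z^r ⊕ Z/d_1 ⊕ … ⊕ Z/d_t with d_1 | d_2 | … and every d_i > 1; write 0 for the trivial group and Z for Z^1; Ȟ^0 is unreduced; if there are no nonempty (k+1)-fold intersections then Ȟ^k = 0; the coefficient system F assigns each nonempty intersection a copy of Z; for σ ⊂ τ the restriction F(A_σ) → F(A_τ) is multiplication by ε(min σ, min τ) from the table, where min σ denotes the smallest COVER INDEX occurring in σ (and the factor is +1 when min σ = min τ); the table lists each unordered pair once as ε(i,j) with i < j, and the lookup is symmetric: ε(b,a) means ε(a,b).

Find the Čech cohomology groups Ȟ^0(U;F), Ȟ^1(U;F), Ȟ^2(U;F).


Ȟ^0 = 0, Ȟ^1 = Z/2 and Ȟ^2 = 0

cover nerve:
  A12={a,g} A13={b} A23={d}
C dims 3,3; δ0: rk 3, SNF 1^2·2
Ȟ^0: (3−3)−0=0 ⇒ 0
Ȟ^1: (3−0)−3=0 plus torsion [2] ⇒ Z/2
Ȟ^2: (0−0)−0=0 ⇒ 0


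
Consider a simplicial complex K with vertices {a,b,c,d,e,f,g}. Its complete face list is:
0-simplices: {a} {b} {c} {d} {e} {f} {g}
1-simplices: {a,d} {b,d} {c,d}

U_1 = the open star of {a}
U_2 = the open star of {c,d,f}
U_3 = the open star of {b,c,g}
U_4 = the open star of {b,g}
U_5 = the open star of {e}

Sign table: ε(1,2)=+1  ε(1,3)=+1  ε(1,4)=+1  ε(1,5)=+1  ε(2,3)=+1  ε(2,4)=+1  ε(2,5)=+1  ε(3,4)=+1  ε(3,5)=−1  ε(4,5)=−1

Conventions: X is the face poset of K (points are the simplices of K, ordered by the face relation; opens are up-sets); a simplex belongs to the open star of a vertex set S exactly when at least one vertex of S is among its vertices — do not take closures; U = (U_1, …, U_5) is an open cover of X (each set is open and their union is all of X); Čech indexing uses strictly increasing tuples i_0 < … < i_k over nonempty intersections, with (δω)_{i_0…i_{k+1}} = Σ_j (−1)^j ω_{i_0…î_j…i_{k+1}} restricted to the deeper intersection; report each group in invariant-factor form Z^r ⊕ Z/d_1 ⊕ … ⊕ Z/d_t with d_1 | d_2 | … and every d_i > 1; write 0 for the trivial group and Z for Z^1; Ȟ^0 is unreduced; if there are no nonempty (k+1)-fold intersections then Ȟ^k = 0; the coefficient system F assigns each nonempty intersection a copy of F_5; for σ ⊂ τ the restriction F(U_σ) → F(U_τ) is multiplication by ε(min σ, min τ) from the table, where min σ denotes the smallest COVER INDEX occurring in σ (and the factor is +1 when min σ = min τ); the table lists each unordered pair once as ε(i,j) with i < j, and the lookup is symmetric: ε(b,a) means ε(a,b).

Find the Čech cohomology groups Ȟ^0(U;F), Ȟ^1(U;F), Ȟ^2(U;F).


intersection data:
  U1={{a},{a,d}} U2={{c},{d},{f},{a,d},{b,d},{c,d}} U3={{b},{c},{g},{b,d},{c,d}} U4={{b},{g},{b,d}} U5={{e}}
  U12={{a,d}} U23={{c},{b,d},{c,d}} U24={{b,d}} U34={{b},{g},{b,d}}
  U234={{b,d}}
C dims 5,4,1; δ0: rk_F5 3; δ1: rk_F5 1
Ȟ^0 = (5 − 3) − 0 = 2, so Ȟ^0 ≅ Z/5 ⊕ Z/5
Ȟ^1 = (4 − 1) − 3 = 0, so Ȟ^1 ≅ 0
Ȟ^2 = (1 − 0) − 1 = 0, so Ȟ^2 ≅ 0

Ȟ^0 = Z/5 ⊕ Z/5; Ȟ^1 = 0; Ȟ^2 = 0


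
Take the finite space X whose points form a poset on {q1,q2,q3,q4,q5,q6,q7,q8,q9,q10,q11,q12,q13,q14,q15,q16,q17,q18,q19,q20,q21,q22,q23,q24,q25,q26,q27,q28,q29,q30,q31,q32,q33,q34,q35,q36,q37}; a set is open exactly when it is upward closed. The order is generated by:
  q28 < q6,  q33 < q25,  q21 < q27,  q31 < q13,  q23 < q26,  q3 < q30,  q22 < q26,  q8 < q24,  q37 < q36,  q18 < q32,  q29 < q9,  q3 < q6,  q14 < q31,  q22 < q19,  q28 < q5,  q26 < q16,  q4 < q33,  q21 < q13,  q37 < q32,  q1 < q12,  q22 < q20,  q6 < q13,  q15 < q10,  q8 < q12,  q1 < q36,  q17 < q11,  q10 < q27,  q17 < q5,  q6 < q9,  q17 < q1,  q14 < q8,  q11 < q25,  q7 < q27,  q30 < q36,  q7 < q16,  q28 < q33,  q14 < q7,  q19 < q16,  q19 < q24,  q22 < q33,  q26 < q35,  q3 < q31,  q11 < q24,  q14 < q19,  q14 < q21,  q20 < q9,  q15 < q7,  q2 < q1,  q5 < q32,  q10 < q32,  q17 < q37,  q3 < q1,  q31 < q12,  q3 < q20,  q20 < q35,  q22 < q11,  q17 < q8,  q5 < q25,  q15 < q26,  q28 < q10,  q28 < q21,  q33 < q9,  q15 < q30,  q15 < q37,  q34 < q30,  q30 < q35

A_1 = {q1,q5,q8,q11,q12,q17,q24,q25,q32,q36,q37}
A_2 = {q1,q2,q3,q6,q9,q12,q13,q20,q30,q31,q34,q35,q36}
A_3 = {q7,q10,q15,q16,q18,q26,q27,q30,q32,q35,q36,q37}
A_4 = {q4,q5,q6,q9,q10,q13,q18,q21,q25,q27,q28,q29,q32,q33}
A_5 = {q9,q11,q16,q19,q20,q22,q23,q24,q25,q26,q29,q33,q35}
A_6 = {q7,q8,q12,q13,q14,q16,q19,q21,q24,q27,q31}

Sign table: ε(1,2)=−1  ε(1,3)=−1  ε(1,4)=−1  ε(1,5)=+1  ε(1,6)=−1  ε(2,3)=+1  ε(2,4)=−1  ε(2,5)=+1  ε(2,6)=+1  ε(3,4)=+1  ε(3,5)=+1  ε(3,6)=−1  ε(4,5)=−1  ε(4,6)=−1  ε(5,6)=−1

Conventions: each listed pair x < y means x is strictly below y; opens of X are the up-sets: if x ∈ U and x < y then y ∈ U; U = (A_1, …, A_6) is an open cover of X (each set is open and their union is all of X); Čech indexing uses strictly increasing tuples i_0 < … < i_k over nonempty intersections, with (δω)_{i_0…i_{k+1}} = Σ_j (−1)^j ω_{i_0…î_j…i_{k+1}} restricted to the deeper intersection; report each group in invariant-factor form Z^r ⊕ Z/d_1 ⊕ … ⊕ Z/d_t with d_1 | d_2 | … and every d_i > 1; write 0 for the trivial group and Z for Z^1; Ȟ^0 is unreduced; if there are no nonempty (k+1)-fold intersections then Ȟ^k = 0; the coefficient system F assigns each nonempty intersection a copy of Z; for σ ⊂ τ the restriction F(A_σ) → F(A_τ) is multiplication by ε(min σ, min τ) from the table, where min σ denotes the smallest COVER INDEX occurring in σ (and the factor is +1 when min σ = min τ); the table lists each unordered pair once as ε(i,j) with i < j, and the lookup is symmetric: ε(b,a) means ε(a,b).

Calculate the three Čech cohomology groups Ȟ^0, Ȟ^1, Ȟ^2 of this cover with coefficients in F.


nonempty intersections:
  A12={q1,q12,q36} A13={q32,q36,q37} A14={q5,q25,q32} A15={q11,q24,q25} A16={q8,q12,q24} A23={q30,q35,q36} A24={q6,q9,q13} A25={q9,q20,q35} A26={q12,q13,q31} A34={q10,q18,q27,q32} A35={q16,q26,q35} A36={q7,q16,q27} A45={q9,q25,q29,q33} A46={q13,q21,q27} A56={q16,q19,q24}
  A123={q36} A126={q12} A134={q32} A145={q25} A156={q24} A235={q35} A245={q9} A246={q13} A346={q27} A356={q16}
C dims 6,15,10; δ0: rk 6, SNF 1^5·2; δ1: rk 9, SNF 1^9
Ȟ^0: (6−6)−0=0 ⇒ 0
Ȟ^1: (15−9)−6=0 plus torsion [2] ⇒ Z/2
Ȟ^2: (10−0)−9=1 ⇒ Z

Ȟ^0(U;F) ≅ 0, Ȟ^1(U;F) ≅ Z/2, Ȟ^2(U;F) ≅ Z


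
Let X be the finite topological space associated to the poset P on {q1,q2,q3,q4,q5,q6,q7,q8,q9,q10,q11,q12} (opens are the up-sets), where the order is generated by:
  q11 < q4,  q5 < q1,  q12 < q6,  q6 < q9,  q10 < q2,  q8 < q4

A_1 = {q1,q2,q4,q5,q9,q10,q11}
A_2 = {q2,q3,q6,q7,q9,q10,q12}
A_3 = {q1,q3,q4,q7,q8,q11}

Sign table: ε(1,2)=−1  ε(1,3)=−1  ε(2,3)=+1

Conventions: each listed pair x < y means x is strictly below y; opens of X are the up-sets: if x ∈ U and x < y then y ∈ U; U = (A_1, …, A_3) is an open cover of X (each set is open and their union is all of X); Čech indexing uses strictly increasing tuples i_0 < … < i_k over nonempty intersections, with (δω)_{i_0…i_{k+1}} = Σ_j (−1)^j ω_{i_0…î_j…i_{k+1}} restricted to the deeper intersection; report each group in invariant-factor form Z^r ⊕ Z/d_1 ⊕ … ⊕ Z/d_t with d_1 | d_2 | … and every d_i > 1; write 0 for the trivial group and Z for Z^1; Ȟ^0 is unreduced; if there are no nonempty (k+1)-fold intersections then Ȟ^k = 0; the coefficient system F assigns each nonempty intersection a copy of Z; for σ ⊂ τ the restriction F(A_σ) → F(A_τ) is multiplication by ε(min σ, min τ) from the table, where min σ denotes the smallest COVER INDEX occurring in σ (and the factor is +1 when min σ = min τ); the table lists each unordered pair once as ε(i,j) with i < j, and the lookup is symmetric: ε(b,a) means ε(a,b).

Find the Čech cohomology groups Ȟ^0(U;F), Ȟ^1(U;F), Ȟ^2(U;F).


Ȟ^0 ≅ Z; Ȟ^1 ≅ Z; Ȟ^2 ≅ 0

cover nerve:
  A12={q2,q9,q10} A13={q1,q4,q11} A23={q3,q7}
C dims 3,3; δ0: rk 2, SNF 1^2
Ȟ^0: (3−2)−0=1 ⇒ Z
Ȟ^1: (3−0)−2=1 ⇒ Z
Ȟ^2: (0−0)−0=0 ⇒ 0


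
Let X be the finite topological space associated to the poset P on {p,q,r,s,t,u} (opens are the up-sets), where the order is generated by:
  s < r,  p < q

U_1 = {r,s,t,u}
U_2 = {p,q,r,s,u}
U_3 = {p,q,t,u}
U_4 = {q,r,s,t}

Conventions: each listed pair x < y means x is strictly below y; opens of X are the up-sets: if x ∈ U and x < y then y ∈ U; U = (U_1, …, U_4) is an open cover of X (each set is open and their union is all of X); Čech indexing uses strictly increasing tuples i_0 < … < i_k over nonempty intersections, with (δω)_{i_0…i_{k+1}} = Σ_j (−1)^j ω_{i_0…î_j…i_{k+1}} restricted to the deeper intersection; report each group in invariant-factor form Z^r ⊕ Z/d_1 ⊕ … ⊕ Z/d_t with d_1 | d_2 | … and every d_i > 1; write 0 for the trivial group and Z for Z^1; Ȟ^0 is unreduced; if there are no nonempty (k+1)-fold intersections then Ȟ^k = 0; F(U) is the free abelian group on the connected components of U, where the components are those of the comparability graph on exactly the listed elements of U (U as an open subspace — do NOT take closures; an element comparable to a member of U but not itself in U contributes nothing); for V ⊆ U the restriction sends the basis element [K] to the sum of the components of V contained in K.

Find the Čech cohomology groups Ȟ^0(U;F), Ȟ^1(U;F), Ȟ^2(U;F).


nerve simplices:
  U12={r,s,u} U13={t,u} U14={r,s,t} U23={p,q,u} U24={q,r,s} U34={q,t}
  U123={u} U124={r,s} U134={t} U234={q}
components per intersection:
  U1: {r,s} {t} {u}
  U2: {p,q} {r,s} {u}
  U3: {p,q} {t} {u}
  U4: {q} {r,s} {t}
  U12: {r,s} {u}
  U13: {t} {u}
  U14: {r,s} {t}
  U23: {p,q} {u}
  U24: {q} {r,s}
  U34: {q} {t}
  U123: {u}
  U124: {r,s}
  U134: {t}
  U234: {q}
C dims 12,12,4; δ0: rk 8, SNF 1^8; δ1: rk 4, SNF 1^4
degree 0: 12−8−0 = 4 → Ȟ^0 ≅ Z^4
degree 1: 12−4−8 = 0 → Ȟ^1 ≅ 0
degree 2: 4−0−4 = 0 → Ȟ^2 ≅ 0

Ȟ^0(U;F) ≅ Z^4,  Ȟ^1(U;F) ≅ 0,  Ȟ^2(U;F) ≅ 0


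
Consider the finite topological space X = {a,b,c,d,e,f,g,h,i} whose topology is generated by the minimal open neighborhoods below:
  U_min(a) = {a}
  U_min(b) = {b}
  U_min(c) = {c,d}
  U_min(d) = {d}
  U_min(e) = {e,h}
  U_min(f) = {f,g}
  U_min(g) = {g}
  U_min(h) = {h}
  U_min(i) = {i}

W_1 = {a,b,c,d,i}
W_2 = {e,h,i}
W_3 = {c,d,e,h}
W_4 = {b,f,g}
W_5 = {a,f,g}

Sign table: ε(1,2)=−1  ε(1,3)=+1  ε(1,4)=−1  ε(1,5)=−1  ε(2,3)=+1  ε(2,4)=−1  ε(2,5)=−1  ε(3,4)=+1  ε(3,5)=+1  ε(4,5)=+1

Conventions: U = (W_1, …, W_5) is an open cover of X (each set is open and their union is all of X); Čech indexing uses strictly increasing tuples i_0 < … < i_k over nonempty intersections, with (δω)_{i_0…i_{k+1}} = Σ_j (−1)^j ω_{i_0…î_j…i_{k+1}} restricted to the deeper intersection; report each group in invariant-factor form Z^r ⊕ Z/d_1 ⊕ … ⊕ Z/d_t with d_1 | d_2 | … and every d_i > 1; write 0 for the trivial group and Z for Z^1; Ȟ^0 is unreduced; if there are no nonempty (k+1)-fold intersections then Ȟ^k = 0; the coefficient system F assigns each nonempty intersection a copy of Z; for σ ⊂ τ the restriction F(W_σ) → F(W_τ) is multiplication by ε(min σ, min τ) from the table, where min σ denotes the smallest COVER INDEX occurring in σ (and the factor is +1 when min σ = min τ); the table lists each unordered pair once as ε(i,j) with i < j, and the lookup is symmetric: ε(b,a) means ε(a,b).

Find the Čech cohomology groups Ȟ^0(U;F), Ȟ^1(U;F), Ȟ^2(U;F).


nerve of the cover:
  W12={i} W13={c,d} W14={b} W15={a} W23={e,h} W45={f,g}
C dims 5,6; δ0: rk 5, SNF 1^4·2
Ȟ^0 = (5 − 5) − 0 = 0, so Ȟ^0 ≅ 0
Ȟ^1 = (6 − 0) − 5 = 1 plus torsion [2], so Ȟ^1 ≅ Z ⊕ Z/2
Ȟ^2 = (0 − 0) − 0 = 0, so Ȟ^2 ≅ 0

Ȟ^0 = 0; Ȟ^1 = Z ⊕ Z/2; Ȟ^2 = 0


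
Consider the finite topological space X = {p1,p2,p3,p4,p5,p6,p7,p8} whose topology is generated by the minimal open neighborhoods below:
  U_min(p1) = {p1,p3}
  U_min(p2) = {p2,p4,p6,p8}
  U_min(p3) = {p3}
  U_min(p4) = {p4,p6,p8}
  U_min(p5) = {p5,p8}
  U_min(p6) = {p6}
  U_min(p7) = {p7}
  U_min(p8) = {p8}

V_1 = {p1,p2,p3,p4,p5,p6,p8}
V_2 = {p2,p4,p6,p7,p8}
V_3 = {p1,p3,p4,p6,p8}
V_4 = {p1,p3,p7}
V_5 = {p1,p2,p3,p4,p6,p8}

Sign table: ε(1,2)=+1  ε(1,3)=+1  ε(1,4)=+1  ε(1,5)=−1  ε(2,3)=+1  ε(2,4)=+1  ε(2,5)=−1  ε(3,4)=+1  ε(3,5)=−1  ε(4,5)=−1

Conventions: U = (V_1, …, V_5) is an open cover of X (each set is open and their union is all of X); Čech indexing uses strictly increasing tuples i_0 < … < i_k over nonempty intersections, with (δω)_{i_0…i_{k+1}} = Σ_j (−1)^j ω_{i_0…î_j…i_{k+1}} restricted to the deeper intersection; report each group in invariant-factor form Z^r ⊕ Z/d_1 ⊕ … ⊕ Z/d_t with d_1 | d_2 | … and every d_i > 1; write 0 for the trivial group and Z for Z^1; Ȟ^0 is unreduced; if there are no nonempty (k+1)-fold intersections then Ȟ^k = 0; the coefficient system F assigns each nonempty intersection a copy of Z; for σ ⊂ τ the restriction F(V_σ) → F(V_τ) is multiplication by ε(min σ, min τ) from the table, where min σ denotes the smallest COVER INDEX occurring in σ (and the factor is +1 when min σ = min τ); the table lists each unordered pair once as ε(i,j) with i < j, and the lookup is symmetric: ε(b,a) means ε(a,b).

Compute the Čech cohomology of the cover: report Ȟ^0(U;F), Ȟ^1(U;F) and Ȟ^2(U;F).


nonempty overlaps:
  V12={p2,p4,p6,p8} V13={p1,p3,p4,p6,p8} V14={p1,p3} V15={p1,p2,p3,p4,p6,p8} V23={p4,p6,p8} V24={p7} V25={p2,p4,p6,p8} V34={p1,p3} V35={p1,p3,p4,p6,p8} V45={p1,p3}
  V123={p4,p6,p8} V125={p2,p4,p6,p8} V134={p1,p3} V135={p1,p3,p4,p6,p8} V145={p1,p3} V235={p4,p6,p8} V345={p1,p3}
  V1235={p4,p6,p8} V1345={p1,p3}
C dims 5,10,7,2; δ0: rk 4, SNF 1^4; δ1: rk 5, SNF 1^5; δ2: rk 2, SNF 1^2
degree 0: 5−4−0 = 1 → Ȟ^0 ≅ Z
degree 1: 10−5−4 = 1 → Ȟ^1 ≅ Z
degree 2: 7−2−5 = 0 → Ȟ^2 ≅ 0

Ȟ^0 ≅ Z, Ȟ^1 ≅ Z, Ȟ^2 ≅ 0


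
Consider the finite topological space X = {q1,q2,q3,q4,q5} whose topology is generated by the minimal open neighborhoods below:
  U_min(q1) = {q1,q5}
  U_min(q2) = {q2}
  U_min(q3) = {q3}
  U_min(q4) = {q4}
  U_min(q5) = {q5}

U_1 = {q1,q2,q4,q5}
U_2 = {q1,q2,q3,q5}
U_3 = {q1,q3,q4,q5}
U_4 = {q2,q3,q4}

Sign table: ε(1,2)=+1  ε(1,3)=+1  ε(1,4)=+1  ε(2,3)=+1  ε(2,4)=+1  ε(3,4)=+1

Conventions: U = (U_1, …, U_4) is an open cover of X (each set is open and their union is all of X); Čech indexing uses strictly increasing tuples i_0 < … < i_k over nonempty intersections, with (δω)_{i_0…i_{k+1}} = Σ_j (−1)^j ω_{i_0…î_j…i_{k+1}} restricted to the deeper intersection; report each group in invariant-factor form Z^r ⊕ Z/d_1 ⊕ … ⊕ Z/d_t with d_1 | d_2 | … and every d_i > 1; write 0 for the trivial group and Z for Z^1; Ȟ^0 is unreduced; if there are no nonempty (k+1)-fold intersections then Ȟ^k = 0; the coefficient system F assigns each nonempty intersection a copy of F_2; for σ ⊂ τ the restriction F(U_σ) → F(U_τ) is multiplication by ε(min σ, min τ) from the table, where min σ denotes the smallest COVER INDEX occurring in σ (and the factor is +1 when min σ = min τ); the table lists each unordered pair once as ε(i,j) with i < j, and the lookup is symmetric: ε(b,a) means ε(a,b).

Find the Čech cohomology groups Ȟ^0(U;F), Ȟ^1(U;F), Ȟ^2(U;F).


nonempty overlaps:
  U12={q1,q2,q5} U13={q1,q4,q5} U14={q2,q4} U23={q1,q3,q5} U24={q2,q3} U34={q3,q4}
  U123={q1,q5} U124={q2} U134={q4} U234={q3}
C dims 4,6,4; δ0: rk_F2 3; δ1: rk_F2 3
degree 0: 4−3−0 = 1 → Ȟ^0 ≅ Z/2
degree 1: 6−3−3 = 0 → Ȟ^1 ≅ 0
degree 2: 4−0−3 = 1 → Ȟ^2 ≅ Z/2

Ȟ^0 ≅ Z/2; Ȟ^1 ≅ 0; Ȟ^2 ≅ Z/2


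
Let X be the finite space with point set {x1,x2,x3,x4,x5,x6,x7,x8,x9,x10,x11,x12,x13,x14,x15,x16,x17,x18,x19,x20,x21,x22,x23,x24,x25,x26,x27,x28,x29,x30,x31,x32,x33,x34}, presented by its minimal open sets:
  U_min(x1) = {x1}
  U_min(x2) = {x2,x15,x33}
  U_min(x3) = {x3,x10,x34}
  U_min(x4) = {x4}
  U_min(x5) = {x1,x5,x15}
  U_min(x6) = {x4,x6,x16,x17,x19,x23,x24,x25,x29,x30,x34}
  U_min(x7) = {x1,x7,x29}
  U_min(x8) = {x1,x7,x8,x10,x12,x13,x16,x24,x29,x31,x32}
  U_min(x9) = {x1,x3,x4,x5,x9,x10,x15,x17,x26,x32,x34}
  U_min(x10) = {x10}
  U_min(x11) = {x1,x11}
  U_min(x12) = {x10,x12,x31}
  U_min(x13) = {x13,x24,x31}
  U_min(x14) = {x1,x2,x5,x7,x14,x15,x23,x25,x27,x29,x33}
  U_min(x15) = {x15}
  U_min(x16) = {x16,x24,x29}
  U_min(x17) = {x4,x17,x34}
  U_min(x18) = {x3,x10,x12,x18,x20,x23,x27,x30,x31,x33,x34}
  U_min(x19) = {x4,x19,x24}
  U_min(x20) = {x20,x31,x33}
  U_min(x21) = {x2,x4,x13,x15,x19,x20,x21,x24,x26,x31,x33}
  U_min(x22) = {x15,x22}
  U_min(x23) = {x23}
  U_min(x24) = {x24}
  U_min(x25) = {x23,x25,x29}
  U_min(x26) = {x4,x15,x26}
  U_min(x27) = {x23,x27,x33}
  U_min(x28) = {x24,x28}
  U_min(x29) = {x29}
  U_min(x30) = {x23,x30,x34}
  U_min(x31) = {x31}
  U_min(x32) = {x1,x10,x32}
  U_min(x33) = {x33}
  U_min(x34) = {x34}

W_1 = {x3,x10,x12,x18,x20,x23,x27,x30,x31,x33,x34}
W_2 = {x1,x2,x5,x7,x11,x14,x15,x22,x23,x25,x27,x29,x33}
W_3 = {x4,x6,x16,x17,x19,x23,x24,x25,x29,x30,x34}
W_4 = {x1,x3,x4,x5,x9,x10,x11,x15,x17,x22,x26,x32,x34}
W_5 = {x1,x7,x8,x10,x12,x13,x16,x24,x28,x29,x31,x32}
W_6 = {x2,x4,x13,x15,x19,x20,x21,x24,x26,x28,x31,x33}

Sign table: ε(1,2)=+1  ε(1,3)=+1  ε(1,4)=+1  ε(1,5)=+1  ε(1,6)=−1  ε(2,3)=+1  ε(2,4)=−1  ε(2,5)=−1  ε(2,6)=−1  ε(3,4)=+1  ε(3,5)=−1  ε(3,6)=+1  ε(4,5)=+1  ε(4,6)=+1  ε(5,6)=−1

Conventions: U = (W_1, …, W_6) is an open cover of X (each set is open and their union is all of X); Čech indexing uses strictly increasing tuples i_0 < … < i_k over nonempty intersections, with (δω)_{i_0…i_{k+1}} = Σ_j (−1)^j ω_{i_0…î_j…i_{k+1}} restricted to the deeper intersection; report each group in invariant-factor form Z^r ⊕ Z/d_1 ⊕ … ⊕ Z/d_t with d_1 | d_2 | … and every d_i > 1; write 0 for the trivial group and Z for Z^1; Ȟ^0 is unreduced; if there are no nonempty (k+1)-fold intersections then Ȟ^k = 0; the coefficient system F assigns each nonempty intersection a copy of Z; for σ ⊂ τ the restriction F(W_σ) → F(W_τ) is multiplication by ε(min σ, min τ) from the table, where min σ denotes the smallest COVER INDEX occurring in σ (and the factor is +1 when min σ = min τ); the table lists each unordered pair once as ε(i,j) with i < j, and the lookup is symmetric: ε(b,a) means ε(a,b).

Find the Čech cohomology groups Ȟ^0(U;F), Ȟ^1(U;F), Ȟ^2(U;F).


nerve simplices:
  W12={x23,x27,x33} W13={x23,x30,x34} W14={x3,x10,x34} W15={x10,x12,x31} W16={x20,x31,x33} W23={x23,x25,x29} W24={x1,x5,x11,x15,x22} W25={x1,x7,x29} W26={x2,x15,x33} W34={x4,x17,x34} W35={x16,x24,x29} W36={x4,x19,x24} W45={x1,x10,x32} W46={x4,x15,x26} W56={x13,x24,x28,x31}
  W123={x23} W126={x33} W134={x34} W145={x10} W156={x31} W235={x29} W245={x1} W246={x15} W346={x4} W356={x24}
C dims 6,15,10; δ0: rk 6, SNF 1^5·2; δ1: rk 9, SNF 1^9
degree 0: 6−6−0 = 0 → Ȟ^0 ≅ 0
degree 1: 15−9−6 = 0 plus torsion [2] → Ȟ^1 ≅ Z/2
degree 2: 10−0−9 = 1 → Ȟ^2 ≅ Z

Ȟ^0 = 0; Ȟ^1 = Z/2; Ȟ^2 = Z


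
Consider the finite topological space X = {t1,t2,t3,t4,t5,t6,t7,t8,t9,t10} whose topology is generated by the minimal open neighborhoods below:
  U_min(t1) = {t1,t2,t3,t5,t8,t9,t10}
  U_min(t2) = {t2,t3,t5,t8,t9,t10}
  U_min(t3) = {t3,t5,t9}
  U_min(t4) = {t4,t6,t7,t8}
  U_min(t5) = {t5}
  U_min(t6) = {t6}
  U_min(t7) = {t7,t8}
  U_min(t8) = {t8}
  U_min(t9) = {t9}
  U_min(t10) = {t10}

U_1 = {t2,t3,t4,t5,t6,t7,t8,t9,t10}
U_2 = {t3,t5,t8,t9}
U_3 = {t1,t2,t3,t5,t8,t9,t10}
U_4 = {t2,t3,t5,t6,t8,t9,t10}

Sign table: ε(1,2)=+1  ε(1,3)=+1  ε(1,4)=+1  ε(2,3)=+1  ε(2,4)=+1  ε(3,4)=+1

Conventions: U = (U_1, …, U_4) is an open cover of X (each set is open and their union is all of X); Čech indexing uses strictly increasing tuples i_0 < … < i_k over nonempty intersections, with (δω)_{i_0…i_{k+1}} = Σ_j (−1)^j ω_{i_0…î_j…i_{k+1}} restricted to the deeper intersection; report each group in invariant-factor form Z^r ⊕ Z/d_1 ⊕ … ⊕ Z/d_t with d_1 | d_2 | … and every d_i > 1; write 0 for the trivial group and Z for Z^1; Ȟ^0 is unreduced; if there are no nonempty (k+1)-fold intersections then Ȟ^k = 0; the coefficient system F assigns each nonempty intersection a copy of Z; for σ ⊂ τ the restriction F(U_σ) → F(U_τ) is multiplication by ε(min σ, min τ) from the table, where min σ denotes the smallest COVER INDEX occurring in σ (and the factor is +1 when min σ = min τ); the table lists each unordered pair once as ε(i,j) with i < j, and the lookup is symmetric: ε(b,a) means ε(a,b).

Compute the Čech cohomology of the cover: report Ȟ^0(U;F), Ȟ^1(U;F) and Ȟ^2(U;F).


Ȟ^0(U;F) ≅ Z,  Ȟ^1(U;F) ≅ 0,  Ȟ^2(U;F) ≅ 0

nonempty overlaps:
  U12={t3,t5,t8,t9} U13={t2,t3,t5,t8,t9,t10} U14={t2,t3,t5,t6,t8,t9,t10} U23={t3,t5,t8,t9} U24={t3,t5,t8,t9} U34={t2,t3,t5,t8,t9,t10}
  U123={t3,t5,t8,t9} U124={t3,t5,t8,t9} U134={t2,t3,t5,t8,t9,t10} U234={t3,t5,t8,t9}
  U1234={t3,t5,t8,t9}
C dims 4,6,4,1; δ0: rk 3, SNF 1^3; δ1: rk 3, SNF 1^3; δ2: rk 1, SNF 1^1
degree 0: 4−3−0 = 1 → Ȟ^0 ≅ Z
degree 1: 6−3−3 = 0 → Ȟ^1 ≅ 0
degree 2: 4−1−3 = 0 → Ȟ^2 ≅ 0


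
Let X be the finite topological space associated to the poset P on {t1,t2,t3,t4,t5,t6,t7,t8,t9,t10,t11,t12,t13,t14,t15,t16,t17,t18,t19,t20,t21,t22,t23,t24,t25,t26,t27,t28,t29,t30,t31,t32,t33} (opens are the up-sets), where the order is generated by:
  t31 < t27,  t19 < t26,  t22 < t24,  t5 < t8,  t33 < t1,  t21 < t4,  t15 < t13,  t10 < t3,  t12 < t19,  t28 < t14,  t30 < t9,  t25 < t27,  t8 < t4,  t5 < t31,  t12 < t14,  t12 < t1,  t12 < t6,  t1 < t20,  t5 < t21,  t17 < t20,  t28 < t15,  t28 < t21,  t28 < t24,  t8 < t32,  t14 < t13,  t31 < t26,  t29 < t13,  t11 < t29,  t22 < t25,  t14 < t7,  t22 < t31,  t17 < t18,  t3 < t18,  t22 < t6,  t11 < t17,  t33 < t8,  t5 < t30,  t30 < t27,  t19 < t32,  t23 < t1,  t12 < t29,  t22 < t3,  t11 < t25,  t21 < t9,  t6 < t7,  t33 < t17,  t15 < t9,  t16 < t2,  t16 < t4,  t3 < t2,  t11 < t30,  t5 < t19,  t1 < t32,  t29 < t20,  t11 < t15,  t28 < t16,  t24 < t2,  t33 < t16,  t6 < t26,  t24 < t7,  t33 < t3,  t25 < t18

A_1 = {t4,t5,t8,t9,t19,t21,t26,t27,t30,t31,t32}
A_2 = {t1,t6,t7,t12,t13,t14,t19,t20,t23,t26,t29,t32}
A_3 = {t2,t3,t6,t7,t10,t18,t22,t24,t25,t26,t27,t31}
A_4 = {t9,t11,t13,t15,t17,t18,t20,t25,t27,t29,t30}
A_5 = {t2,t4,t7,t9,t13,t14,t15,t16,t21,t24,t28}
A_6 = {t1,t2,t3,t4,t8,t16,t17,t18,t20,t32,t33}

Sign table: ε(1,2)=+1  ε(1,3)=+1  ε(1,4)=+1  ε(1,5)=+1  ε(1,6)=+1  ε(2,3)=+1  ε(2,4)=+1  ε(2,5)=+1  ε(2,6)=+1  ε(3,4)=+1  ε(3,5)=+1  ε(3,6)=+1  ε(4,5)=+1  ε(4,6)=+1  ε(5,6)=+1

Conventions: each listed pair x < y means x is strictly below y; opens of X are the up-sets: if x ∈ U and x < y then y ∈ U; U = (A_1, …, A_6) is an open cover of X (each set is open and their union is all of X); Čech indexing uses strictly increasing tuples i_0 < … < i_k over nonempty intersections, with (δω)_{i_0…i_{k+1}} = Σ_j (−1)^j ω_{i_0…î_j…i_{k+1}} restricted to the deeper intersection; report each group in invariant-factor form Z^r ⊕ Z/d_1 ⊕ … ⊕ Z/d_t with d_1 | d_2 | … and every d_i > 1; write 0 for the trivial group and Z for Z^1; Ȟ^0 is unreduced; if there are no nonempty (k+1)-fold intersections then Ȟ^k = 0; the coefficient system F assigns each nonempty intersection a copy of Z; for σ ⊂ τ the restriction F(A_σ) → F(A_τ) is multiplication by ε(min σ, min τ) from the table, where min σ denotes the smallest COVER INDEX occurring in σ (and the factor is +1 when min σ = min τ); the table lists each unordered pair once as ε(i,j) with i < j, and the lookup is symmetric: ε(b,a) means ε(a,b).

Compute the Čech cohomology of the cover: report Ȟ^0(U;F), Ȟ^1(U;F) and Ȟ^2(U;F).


Ȟ^0 ≅ Z, Ȟ^1 ≅ 0, Ȟ^2 ≅ Z/2

nonempty overlaps:
  A12={t19,t26,t32} A13={t26,t27,t31} A14={t9,t27,t30} A15={t4,t9,t21} A16={t4,t8,t32} A23={t6,t7,t26} A24={t13,t20,t29} A25={t7,t13,t14} A26={t1,t20,t32} A34={t18,t25,t27} A35={t2,t7,t24} A36={t2,t3,t18} A45={t9,t13,t15} A46={t17,t18,t20} A56={t2,t4,t16}
  A123={t26} A126={t32} A134={t27} A145={t9} A156={t4} A235={t7} A245={t13} A246={t20} A346={t18} A356={t2}
C dims 6,15,10; δ0: rk 5, SNF 1^5; δ1: rk 10, SNF 1^9·2
degree 0: 6−5−0 = 1 → Ȟ^0 ≅ Z
degree 1: 15−10−5 = 0 → Ȟ^1 ≅ 0
degree 2: 10−0−10 = 0 plus torsion [2] → Ȟ^2 ≅ Z/2


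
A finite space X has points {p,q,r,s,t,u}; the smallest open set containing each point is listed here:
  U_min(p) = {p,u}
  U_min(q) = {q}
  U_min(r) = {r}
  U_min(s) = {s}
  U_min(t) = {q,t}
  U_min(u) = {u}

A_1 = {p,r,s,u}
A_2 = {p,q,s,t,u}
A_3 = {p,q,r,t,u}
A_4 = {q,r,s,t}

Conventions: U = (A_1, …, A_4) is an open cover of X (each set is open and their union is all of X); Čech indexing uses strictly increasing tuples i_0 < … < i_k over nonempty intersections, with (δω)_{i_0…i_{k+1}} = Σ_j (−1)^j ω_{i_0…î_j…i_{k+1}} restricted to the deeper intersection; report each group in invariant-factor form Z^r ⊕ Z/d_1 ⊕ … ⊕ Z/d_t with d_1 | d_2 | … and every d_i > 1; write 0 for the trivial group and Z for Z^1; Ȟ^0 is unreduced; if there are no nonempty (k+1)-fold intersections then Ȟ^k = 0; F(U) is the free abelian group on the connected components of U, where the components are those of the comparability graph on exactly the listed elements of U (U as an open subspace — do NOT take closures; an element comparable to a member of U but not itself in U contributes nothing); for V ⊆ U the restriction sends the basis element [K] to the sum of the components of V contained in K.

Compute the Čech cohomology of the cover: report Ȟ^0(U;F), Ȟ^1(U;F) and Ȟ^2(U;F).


Ȟ^0 = Z^4, Ȟ^1 = 0, Ȟ^2 = 0

nonempty intersections:
  A12={p,s,u} A13={p,r,u} A14={r,s} A23={p,q,t,u} A24={q,s,t} A34={q,r,t}
  A123={p,u} A124={s} A134={r} A234={q,t}
components per intersection:
  A1: {p,u} {r} {s}
  A2: {p,u} {q,t} {s}
  A3: {p,u} {q,t} {r}
  A4: {q,t} {r} {s}
  A12: {p,u} {s}
  A13: {p,u} {r}
  A14: {r} {s}
  A23: {p,u} {q,t}
  A24: {q,t} {s}
  A34: {q,t} {r}
  A123: {p,u}
  A124: {s}
  A134: {r}
  A234: {q,t}
C dims 12,12,4; δ0: rk 8, SNF 1^8; δ1: rk 4, SNF 1^4
Ȟ^0: (12−8)−0=4 ⇒ Z^4
Ȟ^1: (12−4)−8=0 ⇒ 0
Ȟ^2: (4−0)−4=0 ⇒ 0


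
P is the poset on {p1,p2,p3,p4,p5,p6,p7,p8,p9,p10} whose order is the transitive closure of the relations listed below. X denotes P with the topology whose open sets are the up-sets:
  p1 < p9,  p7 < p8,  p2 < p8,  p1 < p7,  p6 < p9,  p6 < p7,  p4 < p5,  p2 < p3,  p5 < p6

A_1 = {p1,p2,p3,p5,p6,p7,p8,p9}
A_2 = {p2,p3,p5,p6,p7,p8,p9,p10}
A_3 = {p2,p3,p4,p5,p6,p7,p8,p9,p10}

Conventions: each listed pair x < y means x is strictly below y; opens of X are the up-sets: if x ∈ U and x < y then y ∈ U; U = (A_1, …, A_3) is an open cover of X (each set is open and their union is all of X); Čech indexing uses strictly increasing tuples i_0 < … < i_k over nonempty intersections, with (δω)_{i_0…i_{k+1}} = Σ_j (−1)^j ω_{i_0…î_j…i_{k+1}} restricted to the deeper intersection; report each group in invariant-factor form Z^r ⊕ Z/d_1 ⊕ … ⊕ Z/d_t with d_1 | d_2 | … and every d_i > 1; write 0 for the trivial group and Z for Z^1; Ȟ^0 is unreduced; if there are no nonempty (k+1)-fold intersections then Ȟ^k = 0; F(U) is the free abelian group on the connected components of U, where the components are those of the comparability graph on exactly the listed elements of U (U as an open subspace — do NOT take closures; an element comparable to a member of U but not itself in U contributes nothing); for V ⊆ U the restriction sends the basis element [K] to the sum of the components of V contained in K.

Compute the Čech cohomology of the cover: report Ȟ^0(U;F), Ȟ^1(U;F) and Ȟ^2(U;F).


Ȟ^0(U;F) ≅ Z^2, Ȟ^1(U;F) ≅ 0, Ȟ^2(U;F) ≅ 0

nerve of the cover:
  A12={p2,p3,p5,p6,p7,p8,p9} A13={p2,p3,p5,p6,p7,p8,p9} A23={p2,p3,p5,p6,p7,p8,p9,p10}
  A123={p2,p3,p5,p6,p7,p8,p9}
components per intersection:
  A1: {p1,p2,p3,p5,p6,p7,p8,p9}
  A2: {p2,p3,p5,p6,p7,p8,p9} {p10}
  A3: {p2,p3,p4,p5,p6,p7,p8,p9} {p10}
  A12: {p2,p3,p5,p6,p7,p8,p9}
  A13: {p2,p3,p5,p6,p7,p8,p9}
  A23: {p2,p3,p5,p6,p7,p8,p9} {p10}
  A123: {p2,p3,p5,p6,p7,p8,p9}
C dims 5,4,1; δ0: rk 3, SNF 1^3; δ1: rk 1, SNF 1^1
Ȟ^0 = (5 − 3) − 0 = 2, so Ȟ^0 ≅ Z^2
Ȟ^1 = (4 − 1) − 3 = 0, so Ȟ^1 ≅ 0
Ȟ^2 = (1 − 0) − 1 = 0, so Ȟ^2 ≅ 0


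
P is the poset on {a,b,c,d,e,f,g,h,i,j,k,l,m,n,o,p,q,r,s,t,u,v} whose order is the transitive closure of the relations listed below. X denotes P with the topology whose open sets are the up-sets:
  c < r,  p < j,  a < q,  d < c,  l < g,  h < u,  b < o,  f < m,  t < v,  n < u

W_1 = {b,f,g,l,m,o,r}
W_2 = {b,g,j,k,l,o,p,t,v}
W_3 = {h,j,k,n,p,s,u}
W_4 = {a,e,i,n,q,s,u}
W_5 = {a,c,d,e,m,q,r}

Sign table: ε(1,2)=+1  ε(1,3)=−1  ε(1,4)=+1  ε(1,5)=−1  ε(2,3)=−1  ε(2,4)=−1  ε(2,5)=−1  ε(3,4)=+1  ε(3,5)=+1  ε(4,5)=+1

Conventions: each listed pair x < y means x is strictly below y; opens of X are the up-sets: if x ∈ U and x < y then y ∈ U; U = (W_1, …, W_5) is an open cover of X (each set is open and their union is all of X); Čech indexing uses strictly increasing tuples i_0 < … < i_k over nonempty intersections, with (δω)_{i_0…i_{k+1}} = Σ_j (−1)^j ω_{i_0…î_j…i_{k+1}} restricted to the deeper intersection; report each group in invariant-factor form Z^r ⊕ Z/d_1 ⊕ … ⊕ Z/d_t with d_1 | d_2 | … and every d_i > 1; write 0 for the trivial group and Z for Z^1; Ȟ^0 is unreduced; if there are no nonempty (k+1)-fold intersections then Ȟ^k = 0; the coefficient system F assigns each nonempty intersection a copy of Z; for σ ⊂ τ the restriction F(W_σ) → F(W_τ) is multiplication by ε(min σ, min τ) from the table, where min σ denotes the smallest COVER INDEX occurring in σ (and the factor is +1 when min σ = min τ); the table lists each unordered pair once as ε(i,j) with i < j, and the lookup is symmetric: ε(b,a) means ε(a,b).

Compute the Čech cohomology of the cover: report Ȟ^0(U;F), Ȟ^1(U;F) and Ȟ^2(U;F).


nerve simplices:
  W12={b,g,l,o} W15={m,r} W23={j,k,p} W34={n,s,u} W45={a,e,q}
C dims 5,5; δ0: rk 4, SNF 1^4
degree 0: 5−4−0 = 1 → Ȟ^0 ≅ Z
degree 1: 5−0−4 = 1 → Ȟ^1 ≅ Z
degree 2: 0−0−0 = 0 → Ȟ^2 ≅ 0

Ȟ^0 ≅ Z, Ȟ^1 ≅ Z and Ȟ^2 ≅ 0


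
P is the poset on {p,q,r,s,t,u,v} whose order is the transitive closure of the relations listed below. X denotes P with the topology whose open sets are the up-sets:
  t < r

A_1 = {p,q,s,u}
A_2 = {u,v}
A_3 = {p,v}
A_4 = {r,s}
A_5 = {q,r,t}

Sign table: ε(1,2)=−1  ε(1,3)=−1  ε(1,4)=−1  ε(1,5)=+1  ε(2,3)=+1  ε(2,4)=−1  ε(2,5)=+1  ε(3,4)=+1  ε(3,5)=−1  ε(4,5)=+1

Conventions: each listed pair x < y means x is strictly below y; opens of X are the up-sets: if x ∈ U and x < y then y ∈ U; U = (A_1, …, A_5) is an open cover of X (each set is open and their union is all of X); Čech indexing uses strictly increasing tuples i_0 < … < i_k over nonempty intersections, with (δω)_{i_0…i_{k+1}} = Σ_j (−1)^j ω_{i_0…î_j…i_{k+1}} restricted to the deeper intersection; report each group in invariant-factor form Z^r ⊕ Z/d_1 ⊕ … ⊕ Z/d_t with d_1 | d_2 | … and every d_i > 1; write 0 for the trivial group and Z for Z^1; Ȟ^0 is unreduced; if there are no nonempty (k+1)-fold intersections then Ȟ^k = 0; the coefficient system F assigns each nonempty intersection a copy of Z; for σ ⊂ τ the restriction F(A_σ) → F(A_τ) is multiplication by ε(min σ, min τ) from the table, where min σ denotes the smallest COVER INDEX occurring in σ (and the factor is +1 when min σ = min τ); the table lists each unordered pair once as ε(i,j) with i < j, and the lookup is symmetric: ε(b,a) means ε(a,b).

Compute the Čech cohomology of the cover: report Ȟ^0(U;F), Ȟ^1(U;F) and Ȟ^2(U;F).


nonempty overlaps:
  A12={u} A13={p} A14={s} A15={q} A23={v} A45={r}
C dims 5,6; δ0: rk 5, SNF 1^4·2
degree 0: 5−5−0 = 0 → Ȟ^0 ≅ 0
degree 1: 6−0−5 = 1 plus torsion [2] → Ȟ^1 ≅ Z ⊕ Z/2
degree 2: 0−0−0 = 0 → Ȟ^2 ≅ 0

Ȟ^0(U;F) ≅ 0; Ȟ^1(U;F) ≅ Z ⊕ Z/2; Ȟ^2(U;F) ≅ 0


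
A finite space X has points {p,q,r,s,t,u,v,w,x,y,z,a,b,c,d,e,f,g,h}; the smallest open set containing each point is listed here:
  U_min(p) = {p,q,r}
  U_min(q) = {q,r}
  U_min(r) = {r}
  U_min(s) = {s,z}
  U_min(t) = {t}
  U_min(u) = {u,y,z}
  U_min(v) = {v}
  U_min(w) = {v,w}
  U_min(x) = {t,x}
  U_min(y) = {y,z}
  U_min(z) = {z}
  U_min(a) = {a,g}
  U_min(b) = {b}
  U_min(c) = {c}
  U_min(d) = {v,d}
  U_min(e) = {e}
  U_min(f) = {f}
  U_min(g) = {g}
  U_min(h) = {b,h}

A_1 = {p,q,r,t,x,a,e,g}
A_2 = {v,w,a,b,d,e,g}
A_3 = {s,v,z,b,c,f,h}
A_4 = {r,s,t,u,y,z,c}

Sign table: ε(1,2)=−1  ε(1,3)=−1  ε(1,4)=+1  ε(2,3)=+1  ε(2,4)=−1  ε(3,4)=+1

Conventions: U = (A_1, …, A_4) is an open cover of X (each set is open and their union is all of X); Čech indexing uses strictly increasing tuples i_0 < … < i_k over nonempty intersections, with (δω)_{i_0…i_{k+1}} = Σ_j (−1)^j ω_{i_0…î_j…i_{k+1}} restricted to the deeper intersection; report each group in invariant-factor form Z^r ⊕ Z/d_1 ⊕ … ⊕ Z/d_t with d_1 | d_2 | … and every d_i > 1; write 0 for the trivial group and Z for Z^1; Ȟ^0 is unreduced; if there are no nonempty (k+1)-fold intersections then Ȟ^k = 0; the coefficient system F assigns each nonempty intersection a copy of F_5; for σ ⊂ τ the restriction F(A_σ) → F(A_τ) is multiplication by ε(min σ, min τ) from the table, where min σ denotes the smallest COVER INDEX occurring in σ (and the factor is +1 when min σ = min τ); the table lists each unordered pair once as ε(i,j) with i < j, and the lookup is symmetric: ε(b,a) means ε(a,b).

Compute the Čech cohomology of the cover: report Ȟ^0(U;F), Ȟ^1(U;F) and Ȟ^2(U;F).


nonempty intersections:
  A12={a,e,g} A14={r,t} A23={v,b} A34={s,z,c}
C dims 4,4; δ0: rk_F5 4
Ȟ^0: (4−4)−0=0 ⇒ 0
Ȟ^1: (4−0)−4=0 ⇒ 0
Ȟ^2: (0−0)−0=0 ⇒ 0

Ȟ^0 ≅ 0; Ȟ^1 ≅ 0; Ȟ^2 ≅ 0


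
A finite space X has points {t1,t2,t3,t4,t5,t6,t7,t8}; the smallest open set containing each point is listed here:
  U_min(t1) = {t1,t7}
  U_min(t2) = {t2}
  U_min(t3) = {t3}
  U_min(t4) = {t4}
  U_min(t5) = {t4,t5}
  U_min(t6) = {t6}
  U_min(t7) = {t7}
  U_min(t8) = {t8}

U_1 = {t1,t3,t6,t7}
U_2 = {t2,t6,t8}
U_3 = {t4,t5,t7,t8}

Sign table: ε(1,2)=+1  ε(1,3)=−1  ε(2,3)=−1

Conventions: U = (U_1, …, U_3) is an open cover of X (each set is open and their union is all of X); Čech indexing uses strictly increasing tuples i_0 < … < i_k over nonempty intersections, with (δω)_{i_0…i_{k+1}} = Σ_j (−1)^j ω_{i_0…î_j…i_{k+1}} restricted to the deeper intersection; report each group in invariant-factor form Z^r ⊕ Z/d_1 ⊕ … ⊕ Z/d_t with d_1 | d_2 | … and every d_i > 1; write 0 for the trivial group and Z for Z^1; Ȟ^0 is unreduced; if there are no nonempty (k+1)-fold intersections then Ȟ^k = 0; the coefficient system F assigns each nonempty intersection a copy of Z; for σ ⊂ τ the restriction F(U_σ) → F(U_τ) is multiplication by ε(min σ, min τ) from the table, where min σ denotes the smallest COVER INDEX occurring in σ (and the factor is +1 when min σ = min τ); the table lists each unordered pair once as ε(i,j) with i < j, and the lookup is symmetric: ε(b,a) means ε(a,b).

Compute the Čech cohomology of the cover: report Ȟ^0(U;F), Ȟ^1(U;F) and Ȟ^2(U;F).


nerve simplices:
  U12={t6} U13={t7} U23={t8}
C dims 3,3; δ0: rk 2, SNF 1^2
degree 0: 3−2−0 = 1 → Ȟ^0 ≅ Z
degree 1: 3−0−2 = 1 → Ȟ^1 ≅ Z
degree 2: 0−0−0 = 0 → Ȟ^2 ≅ 0

Ȟ^0 = Z,  Ȟ^1 = Z,  Ȟ^2 = 0


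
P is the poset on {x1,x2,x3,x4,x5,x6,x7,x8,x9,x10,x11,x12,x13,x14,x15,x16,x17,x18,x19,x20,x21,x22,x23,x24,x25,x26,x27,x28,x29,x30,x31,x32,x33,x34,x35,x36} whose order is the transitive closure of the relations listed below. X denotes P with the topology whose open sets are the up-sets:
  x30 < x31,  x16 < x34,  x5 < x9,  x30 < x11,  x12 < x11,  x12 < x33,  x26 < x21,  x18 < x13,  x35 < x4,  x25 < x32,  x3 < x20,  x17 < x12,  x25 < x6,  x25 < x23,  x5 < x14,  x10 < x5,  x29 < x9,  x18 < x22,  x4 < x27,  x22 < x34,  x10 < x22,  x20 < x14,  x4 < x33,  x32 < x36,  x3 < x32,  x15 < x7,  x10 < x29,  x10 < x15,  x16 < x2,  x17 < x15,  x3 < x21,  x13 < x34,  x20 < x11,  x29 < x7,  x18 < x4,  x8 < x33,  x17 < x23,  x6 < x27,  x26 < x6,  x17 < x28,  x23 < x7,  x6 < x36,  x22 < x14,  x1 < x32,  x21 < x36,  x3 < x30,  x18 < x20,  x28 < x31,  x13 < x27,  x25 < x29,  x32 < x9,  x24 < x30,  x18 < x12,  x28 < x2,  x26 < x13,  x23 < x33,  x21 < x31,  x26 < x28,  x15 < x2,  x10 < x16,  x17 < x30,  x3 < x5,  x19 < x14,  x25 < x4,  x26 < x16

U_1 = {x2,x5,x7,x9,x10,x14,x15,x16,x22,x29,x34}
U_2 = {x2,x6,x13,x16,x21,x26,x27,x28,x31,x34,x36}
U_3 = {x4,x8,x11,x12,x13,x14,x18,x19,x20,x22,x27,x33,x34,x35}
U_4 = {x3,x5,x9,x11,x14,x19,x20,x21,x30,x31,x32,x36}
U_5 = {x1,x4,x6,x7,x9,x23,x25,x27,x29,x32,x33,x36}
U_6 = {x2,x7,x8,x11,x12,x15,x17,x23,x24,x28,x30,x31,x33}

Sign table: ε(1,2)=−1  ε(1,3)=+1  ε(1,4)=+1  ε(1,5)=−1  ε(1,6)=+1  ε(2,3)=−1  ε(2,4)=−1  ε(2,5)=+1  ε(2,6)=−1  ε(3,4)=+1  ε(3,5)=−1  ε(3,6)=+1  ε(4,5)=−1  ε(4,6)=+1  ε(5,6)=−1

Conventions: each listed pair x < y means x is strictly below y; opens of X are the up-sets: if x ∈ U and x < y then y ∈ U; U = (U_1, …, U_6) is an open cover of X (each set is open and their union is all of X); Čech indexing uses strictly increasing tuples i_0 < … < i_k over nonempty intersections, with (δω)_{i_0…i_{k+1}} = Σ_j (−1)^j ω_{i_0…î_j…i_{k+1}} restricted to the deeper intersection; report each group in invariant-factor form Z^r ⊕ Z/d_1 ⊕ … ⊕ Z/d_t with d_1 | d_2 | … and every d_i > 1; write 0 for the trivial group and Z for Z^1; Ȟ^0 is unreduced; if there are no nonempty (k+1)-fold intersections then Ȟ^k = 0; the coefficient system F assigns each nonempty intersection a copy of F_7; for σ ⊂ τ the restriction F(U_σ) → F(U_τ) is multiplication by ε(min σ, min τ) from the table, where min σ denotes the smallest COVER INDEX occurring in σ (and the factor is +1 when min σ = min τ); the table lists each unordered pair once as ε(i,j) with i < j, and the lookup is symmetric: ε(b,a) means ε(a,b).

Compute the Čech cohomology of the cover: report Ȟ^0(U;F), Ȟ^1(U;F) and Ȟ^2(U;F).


Ȟ^0(U;F) ≅ Z/7, Ȟ^1(U;F) ≅ 0 and Ȟ^2(U;F) ≅ 0

nonempty intersections:
  U12={x2,x16,x34} U13={x14,x22,x34} U14={x5,x9,x14} U15={x7,x9,x29} U16={x2,x7,x15} U23={x13,x27,x34} U24={x21,x31,x36} U25={x6,x27,x36} U26={x2,x28,x31} U34={x11,x14,x19,x20} U35={x4,x27,x33} U36={x8,x11,x12,x33} U45={x9,x32,x36} U46={x11,x30,x31} U56={x7,x23,x33}
  U123={x34} U126={x2} U134={x14} U145={x9} U156={x7} U235={x27} U245={x36} U246={x31} U346={x11} U356={x33}
C dims 6,15,10; δ0: rk_F7 5; δ1: rk_F7 10
Ȟ^0: (6−5)−0=1 ⇒ Z/7
Ȟ^1: (15−10)−5=0 ⇒ 0
Ȟ^2: (10−0)−10=0 ⇒ 0
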